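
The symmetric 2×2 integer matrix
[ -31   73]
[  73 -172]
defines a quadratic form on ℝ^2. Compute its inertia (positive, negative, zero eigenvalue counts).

Answer: (0, 2, 0)

Derivation:
step 0: pivot -31 → sign −
step 1: pivot -3/31 → sign −
signature = (0, 2, 0)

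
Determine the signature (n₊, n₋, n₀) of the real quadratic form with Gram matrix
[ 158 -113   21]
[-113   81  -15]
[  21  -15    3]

step 0: pivot 158 → sign +
step 1: pivot 29/158 → sign +
step 2: pivot 6/29 → sign +
signature = (3, 0, 0)

Answer: (3, 0, 0)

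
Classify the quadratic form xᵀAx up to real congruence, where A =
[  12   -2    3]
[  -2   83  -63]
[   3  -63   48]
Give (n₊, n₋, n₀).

Answer: (2, 1, 0)

Derivation:
step 0: pivot 12 → sign +
step 1: pivot 248/3 → sign +
step 2: pivot -3/992 → sign −
signature = (2, 1, 0)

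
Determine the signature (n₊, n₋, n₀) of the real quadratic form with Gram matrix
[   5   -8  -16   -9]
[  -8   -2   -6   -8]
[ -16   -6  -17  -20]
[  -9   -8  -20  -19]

step 0: pivot 5 → sign +
step 1: pivot -74/5 → sign −
step 2: pivot -27/37 → sign −
step 3: row/col 3 already zero → sign 0
signature = (1, 2, 1)

Answer: (1, 2, 1)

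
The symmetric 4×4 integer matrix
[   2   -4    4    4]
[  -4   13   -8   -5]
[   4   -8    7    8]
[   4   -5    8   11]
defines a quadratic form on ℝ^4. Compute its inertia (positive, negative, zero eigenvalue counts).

Answer: (3, 1, 0)

Derivation:
step 0: pivot 2 → sign +
step 1: pivot 5 → sign +
step 2: pivot -1 → sign −
step 3: pivot 6/5 → sign +
signature = (3, 1, 0)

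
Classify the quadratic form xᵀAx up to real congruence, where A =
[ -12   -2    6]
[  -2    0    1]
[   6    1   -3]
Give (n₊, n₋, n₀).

Answer: (1, 1, 1)

Derivation:
step 0: pivot -12 → sign −
step 1: pivot 1/3 → sign +
step 2: row/col 2 already zero → sign 0
signature = (1, 1, 1)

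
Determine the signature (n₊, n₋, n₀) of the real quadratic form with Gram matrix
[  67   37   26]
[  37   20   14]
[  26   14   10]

Answer: (2, 1, 0)

Derivation:
step 0: pivot 67 → sign +
step 1: pivot -29/67 → sign −
step 2: pivot 6/29 → sign +
signature = (2, 1, 0)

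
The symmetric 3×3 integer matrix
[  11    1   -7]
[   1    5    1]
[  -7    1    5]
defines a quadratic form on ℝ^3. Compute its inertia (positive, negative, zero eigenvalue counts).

step 0: pivot 11 → sign +
step 1: pivot 54/11 → sign +
step 2: row/col 2 already zero → sign 0
signature = (2, 0, 1)

Answer: (2, 0, 1)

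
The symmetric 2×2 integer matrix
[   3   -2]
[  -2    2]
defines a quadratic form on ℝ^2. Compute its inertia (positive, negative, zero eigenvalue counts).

Answer: (2, 0, 0)

Derivation:
step 0: pivot 3 → sign +
step 1: pivot 2/3 → sign +
signature = (2, 0, 0)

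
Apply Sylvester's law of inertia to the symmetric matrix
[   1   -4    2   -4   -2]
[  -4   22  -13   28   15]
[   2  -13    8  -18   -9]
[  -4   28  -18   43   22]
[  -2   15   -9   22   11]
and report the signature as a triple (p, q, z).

step 0: pivot 1 → sign +
step 1: pivot 6 → sign +
step 2: pivot -1/6 → sign −
step 3: pivot 3 → sign +
step 4: pivot 3 → sign +
signature = (4, 1, 0)

Answer: (4, 1, 0)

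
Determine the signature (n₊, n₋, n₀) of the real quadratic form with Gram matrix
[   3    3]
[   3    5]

step 0: pivot 3 → sign +
step 1: pivot 2 → sign +
signature = (2, 0, 0)

Answer: (2, 0, 0)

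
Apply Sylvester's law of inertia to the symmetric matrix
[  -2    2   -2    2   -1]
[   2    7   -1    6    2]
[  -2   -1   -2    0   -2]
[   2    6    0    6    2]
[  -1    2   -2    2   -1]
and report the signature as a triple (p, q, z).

Answer: (2, 3, 0)

Derivation:
step 0: pivot -2 → sign −
step 1: pivot 9 → sign +
step 2: pivot -1 → sign −
step 3: pivot 4/3 → sign +
step 4: pivot -1/4 → sign −
signature = (2, 3, 0)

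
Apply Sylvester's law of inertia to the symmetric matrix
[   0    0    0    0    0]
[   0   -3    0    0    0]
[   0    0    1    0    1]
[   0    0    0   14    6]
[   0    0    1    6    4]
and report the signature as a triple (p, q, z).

Answer: (3, 1, 1)

Derivation:
step 0: pivot -3 → sign −
step 1: pivot 1 → sign +
step 2: pivot 14 → sign +
step 3: pivot 3/7 → sign +
step 4: row/col 4 already zero → sign 0
signature = (3, 1, 1)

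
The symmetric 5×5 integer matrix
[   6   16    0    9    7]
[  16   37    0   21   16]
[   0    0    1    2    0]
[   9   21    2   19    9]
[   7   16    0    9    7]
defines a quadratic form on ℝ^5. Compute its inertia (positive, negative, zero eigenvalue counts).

step 0: pivot 6 → sign +
step 1: pivot -17/3 → sign −
step 2: pivot 1 → sign +
step 3: pivot 105/34 → sign +
step 4: pivot 3/35 → sign +
signature = (4, 1, 0)

Answer: (4, 1, 0)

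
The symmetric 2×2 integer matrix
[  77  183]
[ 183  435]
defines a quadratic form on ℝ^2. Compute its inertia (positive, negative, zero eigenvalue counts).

step 0: pivot 77 → sign +
step 1: pivot 6/77 → sign +
signature = (2, 0, 0)

Answer: (2, 0, 0)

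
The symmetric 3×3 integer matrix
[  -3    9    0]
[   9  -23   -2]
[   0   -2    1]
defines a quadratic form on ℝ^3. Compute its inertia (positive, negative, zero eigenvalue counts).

step 0: pivot -3 → sign −
step 1: pivot 4 → sign +
step 2: row/col 2 already zero → sign 0
signature = (1, 1, 1)

Answer: (1, 1, 1)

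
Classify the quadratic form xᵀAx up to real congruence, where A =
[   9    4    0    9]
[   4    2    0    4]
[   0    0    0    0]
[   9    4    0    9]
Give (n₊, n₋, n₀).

Answer: (2, 0, 2)

Derivation:
step 0: pivot 9 → sign +
step 1: pivot 2/9 → sign +
step 2: row/col 2 already zero → sign 0
step 3: row/col 3 already zero → sign 0
signature = (2, 0, 2)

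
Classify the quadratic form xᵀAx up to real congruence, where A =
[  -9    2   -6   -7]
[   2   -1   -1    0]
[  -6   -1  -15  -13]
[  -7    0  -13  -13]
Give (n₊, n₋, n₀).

Answer: (0, 4, 0)

Derivation:
step 0: pivot -9 → sign −
step 1: pivot -5/9 → sign −
step 2: pivot -6/5 → sign −
step 3: pivot -1/2 → sign −
signature = (0, 4, 0)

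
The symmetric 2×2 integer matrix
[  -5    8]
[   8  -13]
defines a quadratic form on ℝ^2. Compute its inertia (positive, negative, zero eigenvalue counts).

Answer: (0, 2, 0)

Derivation:
step 0: pivot -5 → sign −
step 1: pivot -1/5 → sign −
signature = (0, 2, 0)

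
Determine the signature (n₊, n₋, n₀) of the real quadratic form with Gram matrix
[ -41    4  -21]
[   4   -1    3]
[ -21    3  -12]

step 0: pivot -41 → sign −
step 1: pivot -25/41 → sign −
step 2: pivot 6/25 → sign +
signature = (1, 2, 0)

Answer: (1, 2, 0)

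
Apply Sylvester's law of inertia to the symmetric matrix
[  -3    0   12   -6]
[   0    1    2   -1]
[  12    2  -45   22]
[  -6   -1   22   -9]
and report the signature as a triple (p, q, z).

Answer: (2, 2, 0)

Derivation:
step 0: pivot -3 → sign −
step 1: pivot 1 → sign +
step 2: pivot -1 → sign −
step 3: pivot 2 → sign +
signature = (2, 2, 0)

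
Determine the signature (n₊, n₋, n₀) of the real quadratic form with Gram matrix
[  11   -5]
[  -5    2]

Answer: (1, 1, 0)

Derivation:
step 0: pivot 11 → sign +
step 1: pivot -3/11 → sign −
signature = (1, 1, 0)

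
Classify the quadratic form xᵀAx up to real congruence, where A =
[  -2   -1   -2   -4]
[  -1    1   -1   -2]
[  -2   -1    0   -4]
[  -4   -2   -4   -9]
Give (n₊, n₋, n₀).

Answer: (2, 2, 0)

Derivation:
step 0: pivot -2 → sign −
step 1: pivot 3/2 → sign +
step 2: pivot 2 → sign +
step 3: pivot -1 → sign −
signature = (2, 2, 0)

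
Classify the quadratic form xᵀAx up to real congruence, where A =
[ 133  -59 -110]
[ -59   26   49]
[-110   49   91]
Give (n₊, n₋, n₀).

Answer: (2, 1, 0)

Derivation:
step 0: pivot 133 → sign +
step 1: pivot -23/133 → sign −
step 2: pivot 6/23 → sign +
signature = (2, 1, 0)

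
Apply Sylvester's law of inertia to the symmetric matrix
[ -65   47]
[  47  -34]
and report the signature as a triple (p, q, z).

Answer: (0, 2, 0)

Derivation:
step 0: pivot -65 → sign −
step 1: pivot -1/65 → sign −
signature = (0, 2, 0)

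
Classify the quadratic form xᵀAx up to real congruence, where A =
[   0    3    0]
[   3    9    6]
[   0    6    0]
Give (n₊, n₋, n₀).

step 0: pivot 9 → sign +
step 1: pivot -1 → sign −
step 2: row/col 2 already zero → sign 0
signature = (1, 1, 1)

Answer: (1, 1, 1)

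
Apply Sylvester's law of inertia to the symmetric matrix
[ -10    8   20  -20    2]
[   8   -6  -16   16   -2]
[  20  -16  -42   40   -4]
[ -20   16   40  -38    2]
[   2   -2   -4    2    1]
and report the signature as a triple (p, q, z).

Answer: (2, 3, 0)

Derivation:
step 0: pivot -10 → sign −
step 1: pivot 2/5 → sign +
step 2: pivot -2 → sign −
step 3: pivot 2 → sign +
step 4: pivot -1 → sign −
signature = (2, 3, 0)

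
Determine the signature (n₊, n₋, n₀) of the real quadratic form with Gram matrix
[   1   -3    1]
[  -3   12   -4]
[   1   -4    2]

step 0: pivot 1 → sign +
step 1: pivot 3 → sign +
step 2: pivot 2/3 → sign +
signature = (3, 0, 0)

Answer: (3, 0, 0)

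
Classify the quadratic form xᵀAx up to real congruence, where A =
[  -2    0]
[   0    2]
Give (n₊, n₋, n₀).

Answer: (1, 1, 0)

Derivation:
step 0: pivot -2 → sign −
step 1: pivot 2 → sign +
signature = (1, 1, 0)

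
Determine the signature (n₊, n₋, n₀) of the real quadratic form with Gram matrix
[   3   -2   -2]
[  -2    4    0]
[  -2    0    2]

step 0: pivot 3 → sign +
step 1: pivot 8/3 → sign +
step 2: row/col 2 already zero → sign 0
signature = (2, 0, 1)

Answer: (2, 0, 1)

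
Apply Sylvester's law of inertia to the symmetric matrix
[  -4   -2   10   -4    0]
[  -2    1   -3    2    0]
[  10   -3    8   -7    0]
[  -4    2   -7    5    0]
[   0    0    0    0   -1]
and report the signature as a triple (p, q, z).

Answer: (2, 2, 1)

Derivation:
step 0: pivot -4 → sign −
step 1: pivot 2 → sign +
step 2: pivot 1 → sign +
step 3: pivot -1 → sign −
step 4: row/col 4 already zero → sign 0
signature = (2, 2, 1)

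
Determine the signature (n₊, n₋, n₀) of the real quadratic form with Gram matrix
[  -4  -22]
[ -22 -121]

step 0: pivot -4 → sign −
step 1: row/col 1 already zero → sign 0
signature = (0, 1, 1)

Answer: (0, 1, 1)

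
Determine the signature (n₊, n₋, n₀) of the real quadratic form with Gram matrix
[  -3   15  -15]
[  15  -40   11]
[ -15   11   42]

step 0: pivot -3 → sign −
step 1: pivot 35 → sign +
step 2: pivot -1/35 → sign −
signature = (1, 2, 0)

Answer: (1, 2, 0)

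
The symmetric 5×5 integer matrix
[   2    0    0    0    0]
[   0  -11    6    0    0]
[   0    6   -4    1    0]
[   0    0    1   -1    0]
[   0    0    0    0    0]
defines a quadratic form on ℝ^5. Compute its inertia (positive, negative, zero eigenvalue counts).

Answer: (2, 2, 1)

Derivation:
step 0: pivot 2 → sign +
step 1: pivot -11 → sign −
step 2: pivot -8/11 → sign −
step 3: pivot 3/8 → sign +
step 4: row/col 4 already zero → sign 0
signature = (2, 2, 1)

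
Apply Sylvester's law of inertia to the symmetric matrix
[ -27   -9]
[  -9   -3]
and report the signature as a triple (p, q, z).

step 0: pivot -27 → sign −
step 1: row/col 1 already zero → sign 0
signature = (0, 1, 1)

Answer: (0, 1, 1)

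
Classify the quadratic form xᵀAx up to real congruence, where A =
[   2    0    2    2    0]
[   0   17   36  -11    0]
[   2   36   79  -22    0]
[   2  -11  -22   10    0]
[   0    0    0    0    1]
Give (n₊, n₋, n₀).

Answer: (5, 0, 0)

Derivation:
step 0: pivot 2 → sign +
step 1: pivot 17 → sign +
step 2: pivot 13/17 → sign +
step 3: pivot 3/13 → sign +
step 4: pivot 1 → sign +
signature = (5, 0, 0)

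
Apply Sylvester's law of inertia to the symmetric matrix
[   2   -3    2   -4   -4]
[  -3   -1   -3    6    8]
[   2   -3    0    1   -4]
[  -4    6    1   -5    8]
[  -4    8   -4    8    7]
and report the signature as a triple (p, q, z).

step 0: pivot 2 → sign +
step 1: pivot -11/2 → sign −
step 2: pivot -2 → sign −
step 3: pivot -1/2 → sign −
step 4: pivot -3/11 → sign −
signature = (1, 4, 0)

Answer: (1, 4, 0)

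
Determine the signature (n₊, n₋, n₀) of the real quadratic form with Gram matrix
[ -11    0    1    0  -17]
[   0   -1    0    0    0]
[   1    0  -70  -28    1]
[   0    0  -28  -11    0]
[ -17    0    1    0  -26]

Answer: (2, 3, 0)

Derivation:
step 0: pivot -11 → sign −
step 1: pivot -1 → sign −
step 2: pivot -769/11 → sign −
step 3: pivot 165/769 → sign +
step 4: pivot 3/55 → sign +
signature = (2, 3, 0)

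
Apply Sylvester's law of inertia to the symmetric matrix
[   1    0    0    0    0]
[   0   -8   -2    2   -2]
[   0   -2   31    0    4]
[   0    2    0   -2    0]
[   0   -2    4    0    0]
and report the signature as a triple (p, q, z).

step 0: pivot 1 → sign +
step 1: pivot -8 → sign −
step 2: pivot 63/2 → sign +
step 3: pivot -95/63 → sign −
step 4: pivot -2/95 → sign −
signature = (2, 3, 0)

Answer: (2, 3, 0)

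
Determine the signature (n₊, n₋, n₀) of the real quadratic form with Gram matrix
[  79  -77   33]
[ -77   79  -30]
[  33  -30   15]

Answer: (3, 0, 0)

Derivation:
step 0: pivot 79 → sign +
step 1: pivot 312/79 → sign +
step 2: pivot 3/104 → sign +
signature = (3, 0, 0)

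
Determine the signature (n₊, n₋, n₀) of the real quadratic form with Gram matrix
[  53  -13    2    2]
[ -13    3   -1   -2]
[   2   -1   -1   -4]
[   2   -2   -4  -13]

step 0: pivot 53 → sign +
step 1: pivot -10/53 → sign −
step 2: pivot 3/10 → sign +
step 3: pivot -1 → sign −
signature = (2, 2, 0)

Answer: (2, 2, 0)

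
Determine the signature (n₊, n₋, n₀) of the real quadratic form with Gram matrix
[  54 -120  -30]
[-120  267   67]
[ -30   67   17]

step 0: pivot 54 → sign +
step 1: pivot 1/3 → sign +
step 2: row/col 2 already zero → sign 0
signature = (2, 0, 1)

Answer: (2, 0, 1)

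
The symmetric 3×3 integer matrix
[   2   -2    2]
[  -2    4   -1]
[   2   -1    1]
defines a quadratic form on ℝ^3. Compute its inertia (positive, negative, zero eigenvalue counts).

Answer: (2, 1, 0)

Derivation:
step 0: pivot 2 → sign +
step 1: pivot 2 → sign +
step 2: pivot -3/2 → sign −
signature = (2, 1, 0)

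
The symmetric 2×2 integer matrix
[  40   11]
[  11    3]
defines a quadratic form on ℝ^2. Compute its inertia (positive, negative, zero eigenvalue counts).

Answer: (1, 1, 0)

Derivation:
step 0: pivot 40 → sign +
step 1: pivot -1/40 → sign −
signature = (1, 1, 0)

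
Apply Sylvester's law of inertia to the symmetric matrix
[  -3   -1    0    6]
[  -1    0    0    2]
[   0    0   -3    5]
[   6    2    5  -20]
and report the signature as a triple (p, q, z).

Answer: (2, 2, 0)

Derivation:
step 0: pivot -3 → sign −
step 1: pivot 1/3 → sign +
step 2: pivot -3 → sign −
step 3: pivot 1/3 → sign +
signature = (2, 2, 0)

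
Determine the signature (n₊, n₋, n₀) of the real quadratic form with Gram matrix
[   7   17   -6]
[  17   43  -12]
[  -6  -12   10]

step 0: pivot 7 → sign +
step 1: pivot 12/7 → sign +
step 2: pivot 1 → sign +
signature = (3, 0, 0)

Answer: (3, 0, 0)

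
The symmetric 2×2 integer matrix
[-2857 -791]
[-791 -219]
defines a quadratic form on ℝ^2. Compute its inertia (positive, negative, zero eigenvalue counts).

step 0: pivot -2857 → sign −
step 1: pivot -2/2857 → sign −
signature = (0, 2, 0)

Answer: (0, 2, 0)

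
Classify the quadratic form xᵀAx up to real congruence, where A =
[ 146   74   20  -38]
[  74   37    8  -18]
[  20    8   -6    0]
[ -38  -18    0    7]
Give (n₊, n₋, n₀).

Answer: (3, 1, 0)

Derivation:
step 0: pivot 146 → sign +
step 1: pivot -37/73 → sign −
step 2: pivot 10/37 → sign +
step 3: pivot 1/5 → sign +
signature = (3, 1, 0)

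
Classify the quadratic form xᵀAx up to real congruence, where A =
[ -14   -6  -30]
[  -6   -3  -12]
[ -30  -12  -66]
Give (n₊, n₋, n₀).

step 0: pivot -14 → sign −
step 1: pivot -3/7 → sign −
step 2: row/col 2 already zero → sign 0
signature = (0, 2, 1)

Answer: (0, 2, 1)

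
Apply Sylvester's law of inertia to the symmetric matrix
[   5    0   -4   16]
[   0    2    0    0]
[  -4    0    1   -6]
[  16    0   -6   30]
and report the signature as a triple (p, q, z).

Answer: (2, 2, 0)

Derivation:
step 0: pivot 5 → sign +
step 1: pivot 2 → sign +
step 2: pivot -11/5 → sign −
step 3: pivot -2/11 → sign −
signature = (2, 2, 0)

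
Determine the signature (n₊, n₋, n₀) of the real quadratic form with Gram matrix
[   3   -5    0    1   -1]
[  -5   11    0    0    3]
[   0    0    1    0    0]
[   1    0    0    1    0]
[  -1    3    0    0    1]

Answer: (4, 1, 0)

Derivation:
step 0: pivot 3 → sign +
step 1: pivot 8/3 → sign +
step 2: pivot 1 → sign +
step 3: pivot -3/8 → sign −
step 4: pivot 2/3 → sign +
signature = (4, 1, 0)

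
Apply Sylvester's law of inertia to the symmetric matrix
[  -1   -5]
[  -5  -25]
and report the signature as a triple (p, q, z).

step 0: pivot -1 → sign −
step 1: row/col 1 already zero → sign 0
signature = (0, 1, 1)

Answer: (0, 1, 1)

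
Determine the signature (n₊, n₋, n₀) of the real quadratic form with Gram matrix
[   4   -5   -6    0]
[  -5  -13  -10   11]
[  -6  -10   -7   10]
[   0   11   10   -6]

step 0: pivot 4 → sign +
step 1: pivot -77/4 → sign −
step 2: pivot -1/11 → sign −
step 3: pivot 2/7 → sign +
signature = (2, 2, 0)

Answer: (2, 2, 0)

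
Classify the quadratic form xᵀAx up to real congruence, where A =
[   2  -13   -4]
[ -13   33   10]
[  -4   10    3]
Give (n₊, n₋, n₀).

step 0: pivot 2 → sign +
step 1: pivot -103/2 → sign −
step 2: pivot -3/103 → sign −
signature = (1, 2, 0)

Answer: (1, 2, 0)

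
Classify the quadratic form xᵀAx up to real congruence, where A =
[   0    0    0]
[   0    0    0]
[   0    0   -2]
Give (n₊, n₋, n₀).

step 0: pivot -2 → sign −
step 1: row/col 1 already zero → sign 0
step 2: row/col 2 already zero → sign 0
signature = (0, 1, 2)

Answer: (0, 1, 2)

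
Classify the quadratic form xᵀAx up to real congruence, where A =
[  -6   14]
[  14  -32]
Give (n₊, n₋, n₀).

Answer: (1, 1, 0)

Derivation:
step 0: pivot -6 → sign −
step 1: pivot 2/3 → sign +
signature = (1, 1, 0)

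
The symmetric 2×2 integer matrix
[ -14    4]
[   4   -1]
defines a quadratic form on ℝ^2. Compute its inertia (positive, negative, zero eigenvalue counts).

step 0: pivot -14 → sign −
step 1: pivot 1/7 → sign +
signature = (1, 1, 0)

Answer: (1, 1, 0)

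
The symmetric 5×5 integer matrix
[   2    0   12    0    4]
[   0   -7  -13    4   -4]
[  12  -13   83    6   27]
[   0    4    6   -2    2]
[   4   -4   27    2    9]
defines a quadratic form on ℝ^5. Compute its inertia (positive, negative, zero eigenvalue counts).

step 0: pivot 2 → sign +
step 1: pivot -7 → sign −
step 2: pivot 246/7 → sign +
step 3: pivot 28/123 → sign +
step 4: pivot 3/28 → sign +
signature = (4, 1, 0)

Answer: (4, 1, 0)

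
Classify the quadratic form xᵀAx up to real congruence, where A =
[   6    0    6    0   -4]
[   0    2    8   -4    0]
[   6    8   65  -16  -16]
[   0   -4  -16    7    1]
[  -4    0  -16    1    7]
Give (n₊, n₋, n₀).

Answer: (3, 1, 1)

Derivation:
step 0: pivot 6 → sign +
step 1: pivot 2 → sign +
step 2: pivot 27 → sign +
step 3: pivot -1 → sign −
step 4: row/col 4 already zero → sign 0
signature = (3, 1, 1)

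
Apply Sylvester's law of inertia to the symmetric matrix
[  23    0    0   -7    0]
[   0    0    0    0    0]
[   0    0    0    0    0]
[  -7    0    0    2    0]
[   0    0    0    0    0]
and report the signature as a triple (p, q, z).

Answer: (1, 1, 3)

Derivation:
step 0: pivot 23 → sign +
step 1: pivot -3/23 → sign −
step 2: row/col 2 already zero → sign 0
step 3: row/col 3 already zero → sign 0
step 4: row/col 4 already zero → sign 0
signature = (1, 1, 3)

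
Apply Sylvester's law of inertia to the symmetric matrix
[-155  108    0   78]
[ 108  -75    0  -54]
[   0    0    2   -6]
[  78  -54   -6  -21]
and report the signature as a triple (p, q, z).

Answer: (2, 2, 0)

Derivation:
step 0: pivot -155 → sign −
step 1: pivot 39/155 → sign +
step 2: pivot 2 → sign +
step 3: pivot -3/13 → sign −
signature = (2, 2, 0)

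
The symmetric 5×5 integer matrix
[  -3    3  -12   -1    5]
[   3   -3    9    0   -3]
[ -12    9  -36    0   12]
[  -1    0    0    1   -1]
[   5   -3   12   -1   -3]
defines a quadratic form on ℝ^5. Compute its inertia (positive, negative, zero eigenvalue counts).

Answer: (1, 2, 2)

Derivation:
step 0: pivot -3 → sign −
step 1: pivot 12 → sign +
step 2: pivot -3/4 → sign −
step 3: row/col 3 already zero → sign 0
step 4: row/col 4 already zero → sign 0
signature = (1, 2, 2)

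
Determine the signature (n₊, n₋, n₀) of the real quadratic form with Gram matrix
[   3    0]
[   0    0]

step 0: pivot 3 → sign +
step 1: row/col 1 already zero → sign 0
signature = (1, 0, 1)

Answer: (1, 0, 1)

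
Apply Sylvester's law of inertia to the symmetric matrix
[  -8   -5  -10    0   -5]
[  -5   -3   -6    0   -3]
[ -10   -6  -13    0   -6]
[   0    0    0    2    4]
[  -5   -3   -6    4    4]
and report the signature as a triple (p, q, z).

step 0: pivot -8 → sign −
step 1: pivot 1/8 → sign +
step 2: pivot -1 → sign −
step 3: pivot 2 → sign +
step 4: pivot -1 → sign −
signature = (2, 3, 0)

Answer: (2, 3, 0)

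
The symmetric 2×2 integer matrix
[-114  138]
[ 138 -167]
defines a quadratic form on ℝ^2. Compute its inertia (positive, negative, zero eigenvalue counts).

Answer: (1, 1, 0)

Derivation:
step 0: pivot -114 → sign −
step 1: pivot 1/19 → sign +
signature = (1, 1, 0)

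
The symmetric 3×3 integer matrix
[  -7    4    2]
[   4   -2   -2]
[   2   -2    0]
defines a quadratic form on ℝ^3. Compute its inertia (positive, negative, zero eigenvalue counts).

Answer: (1, 2, 0)

Derivation:
step 0: pivot -7 → sign −
step 1: pivot 2/7 → sign +
step 2: pivot -2 → sign −
signature = (1, 2, 0)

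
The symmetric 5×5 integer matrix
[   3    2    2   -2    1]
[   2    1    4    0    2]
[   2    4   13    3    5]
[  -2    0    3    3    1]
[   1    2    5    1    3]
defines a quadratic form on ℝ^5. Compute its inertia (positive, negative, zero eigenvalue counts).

Answer: (4, 1, 0)

Derivation:
step 0: pivot 3 → sign +
step 1: pivot -1/3 → sign −
step 2: pivot 33 → sign +
step 3: pivot 2/11 → sign +
step 4: pivot 1 → sign +
signature = (4, 1, 0)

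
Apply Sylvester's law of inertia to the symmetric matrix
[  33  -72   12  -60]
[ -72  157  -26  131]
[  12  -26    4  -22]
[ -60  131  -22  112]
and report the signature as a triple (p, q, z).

step 0: pivot 33 → sign +
step 1: pivot -1/11 → sign −
step 2: pivot 3 → sign +
step 3: row/col 3 already zero → sign 0
signature = (2, 1, 1)

Answer: (2, 1, 1)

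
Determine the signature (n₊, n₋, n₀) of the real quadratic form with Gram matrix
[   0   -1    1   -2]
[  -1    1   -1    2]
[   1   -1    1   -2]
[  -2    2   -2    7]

step 0: pivot 1 → sign +
step 1: pivot -1 → sign −
step 2: pivot 3 → sign +
step 3: row/col 3 already zero → sign 0
signature = (2, 1, 1)

Answer: (2, 1, 1)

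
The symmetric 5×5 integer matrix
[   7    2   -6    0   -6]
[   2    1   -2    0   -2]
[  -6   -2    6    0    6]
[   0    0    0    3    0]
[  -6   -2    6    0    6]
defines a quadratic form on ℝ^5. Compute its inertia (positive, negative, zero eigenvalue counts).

step 0: pivot 7 → sign +
step 1: pivot 3/7 → sign +
step 2: pivot 2/3 → sign +
step 3: pivot 3 → sign +
step 4: row/col 4 already zero → sign 0
signature = (4, 0, 1)

Answer: (4, 0, 1)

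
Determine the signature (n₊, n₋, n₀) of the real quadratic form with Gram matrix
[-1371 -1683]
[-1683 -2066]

Answer: (1, 1, 0)

Derivation:
step 0: pivot -1371 → sign −
step 1: pivot 1/457 → sign +
signature = (1, 1, 0)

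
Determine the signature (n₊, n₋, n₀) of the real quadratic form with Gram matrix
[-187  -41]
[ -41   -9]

Answer: (0, 2, 0)

Derivation:
step 0: pivot -187 → sign −
step 1: pivot -2/187 → sign −
signature = (0, 2, 0)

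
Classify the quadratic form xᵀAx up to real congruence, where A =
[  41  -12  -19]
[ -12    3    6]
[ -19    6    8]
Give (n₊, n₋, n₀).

step 0: pivot 41 → sign +
step 1: pivot -21/41 → sign −
step 2: pivot -3/7 → sign −
signature = (1, 2, 0)

Answer: (1, 2, 0)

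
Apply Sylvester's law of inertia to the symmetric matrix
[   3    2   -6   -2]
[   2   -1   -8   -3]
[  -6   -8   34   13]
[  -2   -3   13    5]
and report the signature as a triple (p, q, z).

Answer: (2, 2, 0)

Derivation:
step 0: pivot 3 → sign +
step 1: pivot -7/3 → sign −
step 2: pivot 202/7 → sign +
step 3: pivot -3/202 → sign −
signature = (2, 2, 0)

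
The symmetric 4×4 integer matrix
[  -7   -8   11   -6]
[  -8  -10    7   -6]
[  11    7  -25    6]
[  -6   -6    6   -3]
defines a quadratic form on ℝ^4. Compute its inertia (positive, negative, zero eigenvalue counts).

Answer: (2, 2, 0)

Derivation:
step 0: pivot -7 → sign −
step 1: pivot -6/7 → sign −
step 2: pivot 57/2 → sign +
step 3: pivot 3/19 → sign +
signature = (2, 2, 0)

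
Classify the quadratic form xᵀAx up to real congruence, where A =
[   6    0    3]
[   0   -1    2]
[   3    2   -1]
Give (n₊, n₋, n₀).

Answer: (2, 1, 0)

Derivation:
step 0: pivot 6 → sign +
step 1: pivot -1 → sign −
step 2: pivot 3/2 → sign +
signature = (2, 1, 0)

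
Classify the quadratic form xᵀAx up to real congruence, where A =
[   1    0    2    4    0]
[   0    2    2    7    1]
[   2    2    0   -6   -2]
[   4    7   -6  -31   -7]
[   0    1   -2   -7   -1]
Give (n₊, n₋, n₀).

step 0: pivot 1 → sign +
step 1: pivot 2 → sign +
step 2: pivot -6 → sign −
step 3: pivot 2 → sign +
step 4: row/col 4 already zero → sign 0
signature = (3, 1, 1)

Answer: (3, 1, 1)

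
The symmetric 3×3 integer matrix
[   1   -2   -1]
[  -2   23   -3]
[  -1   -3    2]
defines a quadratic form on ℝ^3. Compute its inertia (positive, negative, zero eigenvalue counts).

step 0: pivot 1 → sign +
step 1: pivot 19 → sign +
step 2: pivot -6/19 → sign −
signature = (2, 1, 0)

Answer: (2, 1, 0)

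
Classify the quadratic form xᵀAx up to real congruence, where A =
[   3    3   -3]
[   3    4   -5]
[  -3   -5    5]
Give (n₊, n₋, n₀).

step 0: pivot 3 → sign +
step 1: pivot 1 → sign +
step 2: pivot -2 → sign −
signature = (2, 1, 0)

Answer: (2, 1, 0)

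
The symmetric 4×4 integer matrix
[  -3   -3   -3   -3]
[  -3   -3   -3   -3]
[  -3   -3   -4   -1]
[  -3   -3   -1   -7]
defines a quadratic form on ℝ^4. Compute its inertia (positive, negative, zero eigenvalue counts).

step 0: pivot -3 → sign −
step 1: pivot -1 → sign −
step 2: row/col 2 already zero → sign 0
step 3: row/col 3 already zero → sign 0
signature = (0, 2, 2)

Answer: (0, 2, 2)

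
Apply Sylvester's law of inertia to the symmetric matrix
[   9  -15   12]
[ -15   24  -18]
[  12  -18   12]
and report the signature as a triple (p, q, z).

Answer: (1, 1, 1)

Derivation:
step 0: pivot 9 → sign +
step 1: pivot -1 → sign −
step 2: row/col 2 already zero → sign 0
signature = (1, 1, 1)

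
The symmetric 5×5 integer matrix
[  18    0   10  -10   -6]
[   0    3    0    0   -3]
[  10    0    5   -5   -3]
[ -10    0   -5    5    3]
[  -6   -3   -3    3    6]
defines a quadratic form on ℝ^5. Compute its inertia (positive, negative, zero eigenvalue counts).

step 0: pivot 18 → sign +
step 1: pivot 3 → sign +
step 2: pivot -5/9 → sign −
step 3: pivot 6/5 → sign +
step 4: row/col 4 already zero → sign 0
signature = (3, 1, 1)

Answer: (3, 1, 1)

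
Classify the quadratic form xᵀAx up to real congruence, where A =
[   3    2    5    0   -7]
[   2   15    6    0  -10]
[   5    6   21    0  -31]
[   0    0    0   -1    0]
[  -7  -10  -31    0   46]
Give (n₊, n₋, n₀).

step 0: pivot 3 → sign +
step 1: pivot 41/3 → sign +
step 2: pivot 498/41 → sign +
step 3: pivot -1 → sign −
step 4: pivot 3/83 → sign +
signature = (4, 1, 0)

Answer: (4, 1, 0)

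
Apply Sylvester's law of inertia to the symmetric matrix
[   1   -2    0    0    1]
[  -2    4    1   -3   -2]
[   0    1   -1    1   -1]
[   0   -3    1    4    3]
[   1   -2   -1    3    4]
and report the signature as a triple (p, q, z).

Answer: (4, 1, 0)

Derivation:
step 0: pivot 1 → sign +
step 1: pivot -1 → sign −
step 2: pivot 1 → sign +
step 3: pivot 1 → sign +
step 4: pivot 3 → sign +
signature = (4, 1, 0)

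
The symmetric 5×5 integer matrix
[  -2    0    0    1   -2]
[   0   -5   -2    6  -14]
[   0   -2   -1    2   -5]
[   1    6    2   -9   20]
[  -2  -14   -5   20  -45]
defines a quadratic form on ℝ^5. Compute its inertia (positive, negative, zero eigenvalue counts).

step 0: pivot -2 → sign −
step 1: pivot -5 → sign −
step 2: pivot -1/5 → sign −
step 3: pivot -1/2 → sign −
step 4: row/col 4 already zero → sign 0
signature = (0, 4, 1)

Answer: (0, 4, 1)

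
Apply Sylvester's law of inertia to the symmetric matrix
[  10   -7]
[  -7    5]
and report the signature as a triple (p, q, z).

step 0: pivot 10 → sign +
step 1: pivot 1/10 → sign +
signature = (2, 0, 0)

Answer: (2, 0, 0)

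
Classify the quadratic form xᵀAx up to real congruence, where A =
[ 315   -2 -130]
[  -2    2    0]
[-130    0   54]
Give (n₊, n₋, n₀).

step 0: pivot 315 → sign +
step 1: pivot 626/315 → sign +
step 2: pivot 2/313 → sign +
signature = (3, 0, 0)

Answer: (3, 0, 0)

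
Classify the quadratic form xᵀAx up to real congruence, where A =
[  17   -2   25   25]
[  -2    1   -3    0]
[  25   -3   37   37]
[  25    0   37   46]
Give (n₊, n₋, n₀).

step 0: pivot 17 → sign +
step 1: pivot 13/17 → sign +
step 2: pivot 3/13 → sign +
step 3: pivot -3 → sign −
signature = (3, 1, 0)

Answer: (3, 1, 0)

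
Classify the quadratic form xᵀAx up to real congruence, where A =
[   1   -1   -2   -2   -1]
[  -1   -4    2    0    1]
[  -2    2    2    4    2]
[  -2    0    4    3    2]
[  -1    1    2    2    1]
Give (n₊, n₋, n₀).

Answer: (1, 3, 1)

Derivation:
step 0: pivot 1 → sign +
step 1: pivot -5 → sign −
step 2: pivot -2 → sign −
step 3: pivot -1/5 → sign −
step 4: row/col 4 already zero → sign 0
signature = (1, 3, 1)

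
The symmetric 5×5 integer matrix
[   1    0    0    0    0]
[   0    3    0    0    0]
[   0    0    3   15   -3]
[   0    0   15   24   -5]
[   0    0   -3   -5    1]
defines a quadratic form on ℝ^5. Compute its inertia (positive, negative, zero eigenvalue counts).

step 0: pivot 1 → sign +
step 1: pivot 3 → sign +
step 2: pivot 3 → sign +
step 3: pivot -51 → sign −
step 4: pivot -2/51 → sign −
signature = (3, 2, 0)

Answer: (3, 2, 0)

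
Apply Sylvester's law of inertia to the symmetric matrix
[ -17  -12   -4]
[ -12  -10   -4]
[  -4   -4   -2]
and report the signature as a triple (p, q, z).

step 0: pivot -17 → sign −
step 1: pivot -26/17 → sign −
step 2: pivot -2/13 → sign −
signature = (0, 3, 0)

Answer: (0, 3, 0)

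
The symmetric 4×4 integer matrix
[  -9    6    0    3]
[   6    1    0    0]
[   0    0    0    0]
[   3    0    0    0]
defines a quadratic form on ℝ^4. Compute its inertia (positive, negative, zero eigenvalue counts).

Answer: (2, 1, 1)

Derivation:
step 0: pivot -9 → sign −
step 1: pivot 5 → sign +
step 2: pivot 1/5 → sign +
step 3: row/col 3 already zero → sign 0
signature = (2, 1, 1)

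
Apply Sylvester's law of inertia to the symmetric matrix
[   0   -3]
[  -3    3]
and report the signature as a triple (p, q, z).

Answer: (1, 1, 0)

Derivation:
step 0: pivot 3 → sign +
step 1: pivot -3 → sign −
signature = (1, 1, 0)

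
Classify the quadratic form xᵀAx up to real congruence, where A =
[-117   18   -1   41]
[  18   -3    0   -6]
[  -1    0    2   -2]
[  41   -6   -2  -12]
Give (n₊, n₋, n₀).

Answer: (1, 3, 0)

Derivation:
step 0: pivot -117 → sign −
step 1: pivot -3/13 → sign −
step 2: pivot 19/9 → sign +
step 3: pivot -6/19 → sign −
signature = (1, 3, 0)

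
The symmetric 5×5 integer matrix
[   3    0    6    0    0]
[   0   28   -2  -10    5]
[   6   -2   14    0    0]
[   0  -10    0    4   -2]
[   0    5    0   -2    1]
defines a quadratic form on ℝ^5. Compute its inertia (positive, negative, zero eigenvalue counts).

step 0: pivot 3 → sign +
step 1: pivot 28 → sign +
step 2: pivot 13/7 → sign +
step 3: pivot 2/13 → sign +
step 4: row/col 4 already zero → sign 0
signature = (4, 0, 1)

Answer: (4, 0, 1)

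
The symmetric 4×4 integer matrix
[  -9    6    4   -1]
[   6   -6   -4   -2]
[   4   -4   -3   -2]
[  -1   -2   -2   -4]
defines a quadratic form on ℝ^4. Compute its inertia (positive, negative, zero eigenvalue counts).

Answer: (1, 3, 0)

Derivation:
step 0: pivot -9 → sign −
step 1: pivot -2 → sign −
step 2: pivot -1/3 → sign −
step 3: pivot 1 → sign +
signature = (1, 3, 0)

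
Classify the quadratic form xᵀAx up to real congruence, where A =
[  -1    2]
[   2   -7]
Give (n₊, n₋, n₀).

Answer: (0, 2, 0)

Derivation:
step 0: pivot -1 → sign −
step 1: pivot -3 → sign −
signature = (0, 2, 0)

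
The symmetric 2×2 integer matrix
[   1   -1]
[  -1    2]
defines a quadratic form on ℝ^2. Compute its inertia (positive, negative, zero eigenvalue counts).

step 0: pivot 1 → sign +
step 1: pivot 1 → sign +
signature = (2, 0, 0)

Answer: (2, 0, 0)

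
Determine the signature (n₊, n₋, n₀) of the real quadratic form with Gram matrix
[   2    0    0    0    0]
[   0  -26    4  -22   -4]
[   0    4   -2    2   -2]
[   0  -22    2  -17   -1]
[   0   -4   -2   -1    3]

step 0: pivot 2 → sign +
step 1: pivot -26 → sign −
step 2: pivot -18/13 → sign −
step 3: pivot 3 → sign +
step 4: pivot 2/9 → sign +
signature = (3, 2, 0)

Answer: (3, 2, 0)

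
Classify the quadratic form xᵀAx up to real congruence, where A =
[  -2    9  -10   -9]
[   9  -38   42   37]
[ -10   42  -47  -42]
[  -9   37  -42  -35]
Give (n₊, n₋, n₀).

step 0: pivot -2 → sign −
step 1: pivot 5/2 → sign +
step 2: pivot -3/5 → sign −
step 3: pivot 3 → sign +
signature = (2, 2, 0)

Answer: (2, 2, 0)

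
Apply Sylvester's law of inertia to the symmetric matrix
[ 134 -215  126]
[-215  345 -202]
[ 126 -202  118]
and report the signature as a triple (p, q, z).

Answer: (2, 1, 0)

Derivation:
step 0: pivot 134 → sign +
step 1: pivot 5/134 → sign +
step 2: pivot -6/5 → sign −
signature = (2, 1, 0)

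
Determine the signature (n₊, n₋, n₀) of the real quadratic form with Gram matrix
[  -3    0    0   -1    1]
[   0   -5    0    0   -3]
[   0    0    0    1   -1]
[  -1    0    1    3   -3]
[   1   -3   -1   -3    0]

Answer: (1, 4, 0)

Derivation:
step 0: pivot -3 → sign −
step 1: pivot -5 → sign −
step 2: pivot 10/3 → sign +
step 3: pivot -3/10 → sign −
step 4: pivot -6/5 → sign −
signature = (1, 4, 0)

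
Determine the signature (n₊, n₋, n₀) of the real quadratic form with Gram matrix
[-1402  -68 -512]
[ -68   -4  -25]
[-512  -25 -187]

step 0: pivot -1402 → sign −
step 1: pivot -492/701 → sign −
step 2: pivot 3/164 → sign +
signature = (1, 2, 0)

Answer: (1, 2, 0)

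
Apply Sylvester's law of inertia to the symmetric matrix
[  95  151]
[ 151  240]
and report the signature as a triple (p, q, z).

step 0: pivot 95 → sign +
step 1: pivot -1/95 → sign −
signature = (1, 1, 0)

Answer: (1, 1, 0)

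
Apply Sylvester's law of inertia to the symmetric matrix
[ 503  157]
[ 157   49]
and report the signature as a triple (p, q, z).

step 0: pivot 503 → sign +
step 1: pivot -2/503 → sign −
signature = (1, 1, 0)

Answer: (1, 1, 0)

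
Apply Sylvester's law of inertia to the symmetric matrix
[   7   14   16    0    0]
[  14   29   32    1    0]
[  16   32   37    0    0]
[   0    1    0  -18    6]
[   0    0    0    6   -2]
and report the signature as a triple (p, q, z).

Answer: (3, 2, 0)

Derivation:
step 0: pivot 7 → sign +
step 1: pivot 1 → sign +
step 2: pivot 3/7 → sign +
step 3: pivot -19 → sign −
step 4: pivot -2/19 → sign −
signature = (3, 2, 0)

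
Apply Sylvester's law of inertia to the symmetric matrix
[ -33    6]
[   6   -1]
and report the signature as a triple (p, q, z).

step 0: pivot -33 → sign −
step 1: pivot 1/11 → sign +
signature = (1, 1, 0)

Answer: (1, 1, 0)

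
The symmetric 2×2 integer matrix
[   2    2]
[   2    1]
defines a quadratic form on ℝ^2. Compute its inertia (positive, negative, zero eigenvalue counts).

step 0: pivot 2 → sign +
step 1: pivot -1 → sign −
signature = (1, 1, 0)

Answer: (1, 1, 0)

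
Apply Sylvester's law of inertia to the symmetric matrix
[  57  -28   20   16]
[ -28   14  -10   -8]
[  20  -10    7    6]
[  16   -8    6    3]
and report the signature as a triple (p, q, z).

Answer: (2, 2, 0)

Derivation:
step 0: pivot 57 → sign +
step 1: pivot 14/57 → sign +
step 2: pivot -1/7 → sign −
step 3: pivot -1 → sign −
signature = (2, 2, 0)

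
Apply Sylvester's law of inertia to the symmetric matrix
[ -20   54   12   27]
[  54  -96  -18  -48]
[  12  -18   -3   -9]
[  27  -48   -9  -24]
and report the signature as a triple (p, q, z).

step 0: pivot -20 → sign −
step 1: pivot 249/5 → sign +
step 2: pivot 3/83 → sign +
step 3: row/col 3 already zero → sign 0
signature = (2, 1, 1)

Answer: (2, 1, 1)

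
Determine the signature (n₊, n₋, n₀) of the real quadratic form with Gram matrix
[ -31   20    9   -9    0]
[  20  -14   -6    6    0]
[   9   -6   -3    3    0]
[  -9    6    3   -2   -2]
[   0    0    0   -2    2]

step 0: pivot -31 → sign −
step 1: pivot -34/31 → sign −
step 2: pivot -6/17 → sign −
step 3: pivot 1 → sign +
step 4: pivot -2 → sign −
signature = (1, 4, 0)

Answer: (1, 4, 0)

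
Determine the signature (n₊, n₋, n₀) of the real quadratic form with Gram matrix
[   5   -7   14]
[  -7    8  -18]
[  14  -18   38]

Answer: (2, 1, 0)

Derivation:
step 0: pivot 5 → sign +
step 1: pivot -9/5 → sign −
step 2: pivot 2/9 → sign +
signature = (2, 1, 0)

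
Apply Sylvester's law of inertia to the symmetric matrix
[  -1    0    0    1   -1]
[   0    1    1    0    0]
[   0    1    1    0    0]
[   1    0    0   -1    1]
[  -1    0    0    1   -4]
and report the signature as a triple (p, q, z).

Answer: (1, 2, 2)

Derivation:
step 0: pivot -1 → sign −
step 1: pivot 1 → sign +
step 2: pivot -3 → sign −
step 3: row/col 3 already zero → sign 0
step 4: row/col 4 already zero → sign 0
signature = (1, 2, 2)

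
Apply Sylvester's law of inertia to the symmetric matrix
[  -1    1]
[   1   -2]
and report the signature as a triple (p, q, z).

Answer: (0, 2, 0)

Derivation:
step 0: pivot -1 → sign −
step 1: pivot -1 → sign −
signature = (0, 2, 0)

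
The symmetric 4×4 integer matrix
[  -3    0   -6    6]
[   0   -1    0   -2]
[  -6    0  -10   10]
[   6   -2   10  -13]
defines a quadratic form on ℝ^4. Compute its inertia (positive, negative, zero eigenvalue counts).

step 0: pivot -3 → sign −
step 1: pivot -1 → sign −
step 2: pivot 2 → sign +
step 3: pivot 1 → sign +
signature = (2, 2, 0)

Answer: (2, 2, 0)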